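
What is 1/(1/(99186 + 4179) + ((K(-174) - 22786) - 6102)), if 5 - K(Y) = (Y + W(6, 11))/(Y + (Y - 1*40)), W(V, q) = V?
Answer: -10026405/289596996848 ≈ -3.4622e-5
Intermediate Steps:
K(Y) = 5 - (6 + Y)/(-40 + 2*Y) (K(Y) = 5 - (Y + 6)/(Y + (Y - 1*40)) = 5 - (6 + Y)/(Y + (Y - 40)) = 5 - (6 + Y)/(Y + (-40 + Y)) = 5 - (6 + Y)/(-40 + 2*Y))
1/(1/(99186 + 4179) + ((K(-174) - 22786) - 6102)) = 1/(1/(99186 + 4179) + (((-206 + 9*(-174))/(2*(-20 - 174)) - 22786) - 6102)) = 1/(1/103365 + (((½)*(-206 - 1566)/(-194) - 22786) - 6102)) = 1/(1/103365 + (((½)*(-1/194)*(-1772) - 22786) - 6102)) = 1/(1/103365 + ((443/97 - 22786) - 6102)) = 1/(1/103365 + (-2209799/97 - 6102)) = 1/(1/103365 - 2801693/97) = 1/(-289596996848/10026405) = -10026405/289596996848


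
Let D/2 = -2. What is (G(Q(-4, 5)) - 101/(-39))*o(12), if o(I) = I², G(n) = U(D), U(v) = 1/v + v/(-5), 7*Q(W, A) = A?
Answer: 29388/65 ≈ 452.12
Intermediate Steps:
Q(W, A) = A/7
D = -4 (D = 2*(-2) = -4)
U(v) = 1/v - v/5 (U(v) = 1/v + v*(-⅕) = 1/v - v/5)
G(n) = 11/20 (G(n) = 1/(-4) - ⅕*(-4) = -¼ + ⅘ = 11/20)
(G(Q(-4, 5)) - 101/(-39))*o(12) = (11/20 - 101/(-39))*12² = (11/20 - 101*(-1/39))*144 = (11/20 + 101/39)*144 = (2449/780)*144 = 29388/65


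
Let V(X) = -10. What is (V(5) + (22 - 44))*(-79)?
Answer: 2528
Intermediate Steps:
(V(5) + (22 - 44))*(-79) = (-10 + (22 - 44))*(-79) = (-10 - 22)*(-79) = -32*(-79) = 2528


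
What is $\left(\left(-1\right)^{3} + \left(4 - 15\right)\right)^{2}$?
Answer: $144$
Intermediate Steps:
$\left(\left(-1\right)^{3} + \left(4 - 15\right)\right)^{2} = \left(-1 + \left(4 - 15\right)\right)^{2} = \left(-1 - 11\right)^{2} = \left(-12\right)^{2} = 144$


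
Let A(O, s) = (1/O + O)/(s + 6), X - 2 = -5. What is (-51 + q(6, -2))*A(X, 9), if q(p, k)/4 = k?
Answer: 118/9 ≈ 13.111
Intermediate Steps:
q(p, k) = 4*k
X = -3 (X = 2 - 5 = -3)
A(O, s) = (O + 1/O)/(6 + s)
(-51 + q(6, -2))*A(X, 9) = (-51 + 4*(-2))*((1 + (-3)²)/((-3)*(6 + 9))) = (-51 - 8)*(-⅓*(1 + 9)/15) = -(-59)*10/(3*15) = -59*(-2/9) = 118/9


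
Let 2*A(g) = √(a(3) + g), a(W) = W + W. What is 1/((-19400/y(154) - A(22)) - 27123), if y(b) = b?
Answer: -161559167/4402321503738 + 5929*√7/4402321503738 ≈ -3.6695e-5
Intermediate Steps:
a(W) = 2*W
A(g) = √(6 + g)/2 (A(g) = √(2*3 + g)/2 = √(6 + g)/2)
1/((-19400/y(154) - A(22)) - 27123) = 1/((-19400/154 - √(6 + 22)/2) - 27123) = 1/((-19400*1/154 - √28/2) - 27123) = 1/((-9700/77 - 2*√7/2) - 27123) = 1/((-9700/77 - √7) - 27123) = 1/(-2098171/77 - √7)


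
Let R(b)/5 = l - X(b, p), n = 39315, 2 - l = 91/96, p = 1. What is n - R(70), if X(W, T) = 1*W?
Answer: 3807335/96 ≈ 39660.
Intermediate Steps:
X(W, T) = W
l = 101/96 (l = 2 - 91/96 = 101/96 ≈ 1.0521)
R(b) = 505/96 - 5*b (R(b) = 5*(101/96 - b) = 505/96 - 5*b)
n - R(70) = 39315 - (505/96 - 5*70) = 39315 - (505/96 - 350) = 39315 - 1*(-33095/96) = 39315 + 33095/96 = 3807335/96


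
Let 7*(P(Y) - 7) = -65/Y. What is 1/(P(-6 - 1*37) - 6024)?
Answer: -301/1811052 ≈ -0.00016620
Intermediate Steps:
P(Y) = 7 - 65/(7*Y) (P(Y) = 7 + (-65/Y)/7 = 7 - 65/(7*Y))
1/(P(-6 - 1*37) - 6024) = 1/((7 - 65/(7*(-6 - 1*37))) - 6024) = 1/((7 - 65/(7*(-6 - 37))) - 6024) = 1/((7 - 65/7/(-43)) - 6024) = 1/((7 - 65/7*(-1/43)) - 6024) = 1/((7 + 65/301) - 6024) = 1/(2172/301 - 6024) = 1/(-1811052/301) = -301/1811052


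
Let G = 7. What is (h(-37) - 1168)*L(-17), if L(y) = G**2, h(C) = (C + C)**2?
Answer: 211092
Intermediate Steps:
h(C) = 4*C**2 (h(C) = (2*C)**2 = 4*C**2)
L(y) = 49 (L(y) = 7**2 = 49)
(h(-37) - 1168)*L(-17) = (4*(-37)**2 - 1168)*49 = (4*1369 - 1168)*49 = (5476 - 1168)*49 = 4308*49 = 211092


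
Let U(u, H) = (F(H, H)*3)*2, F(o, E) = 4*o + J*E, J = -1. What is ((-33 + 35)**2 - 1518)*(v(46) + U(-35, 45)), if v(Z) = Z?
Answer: -1295984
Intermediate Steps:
F(o, E) = -E + 4*o (F(o, E) = 4*o - E = -E + 4*o)
U(u, H) = 18*H (U(u, H) = ((-H + 4*H)*3)*2 = ((3*H)*3)*2 = (9*H)*2 = 18*H)
((-33 + 35)**2 - 1518)*(v(46) + U(-35, 45)) = ((-33 + 35)**2 - 1518)*(46 + 18*45) = (2**2 - 1518)*(46 + 810) = (4 - 1518)*856 = -1514*856 = -1295984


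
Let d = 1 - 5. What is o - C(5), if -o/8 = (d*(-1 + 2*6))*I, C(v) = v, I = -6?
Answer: -2117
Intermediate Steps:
d = -4
o = -2112 (o = -8*(-4*(-1 + 2*6))*(-6) = -8*(-4*(-1 + 12))*(-6) = -8*(-4*11)*(-6) = -(-352)*(-6) = -8*264 = -2112)
o - C(5) = -2112 - 1*5 = -2112 - 5 = -2117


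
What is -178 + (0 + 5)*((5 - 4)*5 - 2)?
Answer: -163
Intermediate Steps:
-178 + (0 + 5)*((5 - 4)*5 - 2) = -178 + 5*(1*5 - 2) = -178 + 5*(5 - 2) = -178 + 5*3 = -178 + 15 = -163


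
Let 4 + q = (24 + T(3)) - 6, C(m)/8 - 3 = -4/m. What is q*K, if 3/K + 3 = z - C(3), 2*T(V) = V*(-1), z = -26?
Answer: -225/254 ≈ -0.88583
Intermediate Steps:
T(V) = -V/2 (T(V) = (V*(-1))/2 = (-V)/2 = -V/2)
C(m) = 24 - 32/m (C(m) = 24 + 8*(-4/m) = 24 - 32/m)
K = -9/127 (K = 3/(-3 + (-26 - (24 - 32/3))) = 3/(-3 + (-26 - 1*40/3)) = 3/(-3 + (-26 - 40/3)) = 3/(-3 - 118/3) = 3/(-127/3) = 3*(-3/127) = -9/127 ≈ -0.070866)
q = 25/2 (q = -4 + ((24 - 1/2*3) - 6) = -4 + ((24 - 3/2) - 6) = -4 + (45/2 - 6) = -4 + 33/2 = 25/2 ≈ 12.500)
q*K = (25/2)*(-9/127) = -225/254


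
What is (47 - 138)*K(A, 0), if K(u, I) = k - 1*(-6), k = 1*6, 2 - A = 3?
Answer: -1092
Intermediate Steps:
A = -1 (A = 2 - 1*3 = 2 - 3 = -1)
k = 6
K(u, I) = 12 (K(u, I) = 6 - 1*(-6) = 6 + 6 = 12)
(47 - 138)*K(A, 0) = (47 - 138)*12 = -91*12 = -1092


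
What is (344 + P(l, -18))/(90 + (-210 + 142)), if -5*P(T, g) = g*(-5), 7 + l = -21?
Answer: 163/11 ≈ 14.818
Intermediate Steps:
l = -28 (l = -7 - 21 = -28)
P(T, g) = g (P(T, g) = -g*(-5)/5 = -(-1)*g = g)
(344 + P(l, -18))/(90 + (-210 + 142)) = (344 - 18)/(90 + (-210 + 142)) = 326/(90 - 68) = 326/22 = 326*(1/22) = 163/11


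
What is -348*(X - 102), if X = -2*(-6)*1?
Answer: 31320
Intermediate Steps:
X = 12 (X = 12*1 = 12)
-348*(X - 102) = -348*(12 - 102) = -348*(-90) = 31320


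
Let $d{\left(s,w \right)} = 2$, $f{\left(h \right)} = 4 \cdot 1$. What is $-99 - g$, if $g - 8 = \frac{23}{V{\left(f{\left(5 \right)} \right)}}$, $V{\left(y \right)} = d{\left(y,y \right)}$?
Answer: $- \frac{237}{2} \approx -118.5$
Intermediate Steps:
$f{\left(h \right)} = 4$
$V{\left(y \right)} = 2$
$g = \frac{39}{2}$ ($g = 8 + \frac{23}{2} = \frac{39}{2} \approx 19.5$)
$-99 - g = -99 - \frac{39}{2} = - \frac{237}{2}$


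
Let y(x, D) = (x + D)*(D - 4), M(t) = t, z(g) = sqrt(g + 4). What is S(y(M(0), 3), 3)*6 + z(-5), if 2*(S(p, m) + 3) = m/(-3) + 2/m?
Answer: -19 + I ≈ -19.0 + 1.0*I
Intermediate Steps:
z(g) = sqrt(4 + g)
y(x, D) = (-4 + D)*(D + x) (y(x, D) = (D + x)*(-4 + D) = (-4 + D)*(D + x))
S(p, m) = -3 + 1/m - m/6 (S(p, m) = -3 + (m/(-3) + 2/m)/2 = -3 + (m*(-1/3) + 2/m)/2 = -3 + (-m/3 + 2/m)/2 = -3 + (2/m - m/3)/2 = -3 + (1/m - m/6) = -3 + 1/m - m/6)
S(y(M(0), 3), 3)*6 + z(-5) = (-3 + 1/3 - 1/6*3)*6 + sqrt(4 - 5) = (-3 + 1/3 - 1/2)*6 + sqrt(-1) = -19/6*6 + I = -19 + I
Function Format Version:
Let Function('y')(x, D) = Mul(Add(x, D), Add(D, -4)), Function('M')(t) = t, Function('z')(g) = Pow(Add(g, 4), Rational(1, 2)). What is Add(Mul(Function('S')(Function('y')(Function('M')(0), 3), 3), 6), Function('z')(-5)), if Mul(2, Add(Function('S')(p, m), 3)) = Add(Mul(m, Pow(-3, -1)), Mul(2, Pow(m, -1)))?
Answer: Add(-19, I) ≈ Add(-19.000, Mul(1.0000, I))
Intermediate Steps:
Function('z')(g) = Pow(Add(4, g), Rational(1, 2))
Function('y')(x, D) = Mul(Add(-4, D), Add(D, x)) (Function('y')(x, D) = Mul(Add(D, x), Add(-4, D)) = Mul(Add(-4, D), Add(D, x)))
Function('S')(p, m) = Add(-3, Pow(m, -1), Mul(Rational(-1, 6), m)) (Function('S')(p, m) = Add(-3, Mul(Rational(1, 2), Add(Mul(m, Pow(-3, -1)), Mul(2, Pow(m, -1))))) = Add(-3, Mul(Rational(1, 2), Add(Mul(m, Rational(-1, 3)), Mul(2, Pow(m, -1))))) = Add(-3, Mul(Rational(1, 2), Add(Mul(Rational(-1, 3), m), Mul(2, Pow(m, -1))))) = Add(-3, Mul(Rational(1, 2), Add(Mul(2, Pow(m, -1)), Mul(Rational(-1, 3), m)))) = Add(-3, Add(Pow(m, -1), Mul(Rational(-1, 6), m))) = Add(-3, Pow(m, -1), Mul(Rational(-1, 6), m)))
Add(Mul(Function('S')(Function('y')(Function('M')(0), 3), 3), 6), Function('z')(-5)) = Add(Mul(Add(-3, Pow(3, -1), Mul(Rational(-1, 6), 3)), 6), Pow(Add(4, -5), Rational(1, 2))) = Add(Mul(Add(-3, Rational(1, 3), Rational(-1, 2)), 6), Pow(-1, Rational(1, 2))) = Add(Mul(Rational(-19, 6), 6), I) = Add(-19, I)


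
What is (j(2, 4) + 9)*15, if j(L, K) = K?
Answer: 195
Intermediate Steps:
(j(2, 4) + 9)*15 = (4 + 9)*15 = 13*15 = 195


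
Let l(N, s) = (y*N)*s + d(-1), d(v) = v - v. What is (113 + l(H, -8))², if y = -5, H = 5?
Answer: 97969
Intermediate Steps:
d(v) = 0
l(N, s) = -5*N*s (l(N, s) = (-5*N)*s + 0 = -5*N*s + 0 = -5*N*s)
(113 + l(H, -8))² = (113 - 5*5*(-8))² = (113 + 200)² = 313² = 97969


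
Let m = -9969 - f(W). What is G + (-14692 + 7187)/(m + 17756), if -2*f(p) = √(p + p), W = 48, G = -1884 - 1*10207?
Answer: -146644915966/12127469 + 3002*√6/12127469 ≈ -12092.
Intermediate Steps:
G = -12091 (G = -1884 - 10207 = -12091)
f(p) = -√2*√p/2 (f(p) = -√(p + p)/2 = -√2*√p/2)
m = -9969 + 2*√6 (m = -9969 - (-1)*√2*√48/2 = -9969 - (-1)*√2*4*√3/2 = -9969 - (-2)*√6 = -9969 + 2*√6 ≈ -9964.1)
G + (-14692 + 7187)/(m + 17756) = -12091 + (-14692 + 7187)/((-9969 + 2*√6) + 17756) = -12091 - 7505/(7787 + 2*√6)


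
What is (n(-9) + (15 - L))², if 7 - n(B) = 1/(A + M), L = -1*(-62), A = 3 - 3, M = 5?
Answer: 40401/25 ≈ 1616.0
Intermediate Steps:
A = 0
L = 62
n(B) = 34/5 (n(B) = 7 - 1/(0 + 5) = 7 - 1/5 = 7 - 1*⅕ = 7 - ⅕ = 34/5)
(n(-9) + (15 - L))² = (34/5 + (15 - 1*62))² = (34/5 + (15 - 62))² = (34/5 - 47)² = (-201/5)² = 40401/25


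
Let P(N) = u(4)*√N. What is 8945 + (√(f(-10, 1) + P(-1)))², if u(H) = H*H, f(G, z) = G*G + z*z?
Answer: 9046 + 16*I ≈ 9046.0 + 16.0*I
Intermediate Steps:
f(G, z) = G² + z²
u(H) = H²
P(N) = 16*√N (P(N) = 4²*√N = 16*√N)
8945 + (√(f(-10, 1) + P(-1)))² = 8945 + (√(((-10)² + 1²) + 16*√(-1)))² = 8945 + (√((100 + 1) + 16*I))² = 8945 + (√(101 + 16*I))² = 8945 + (101 + 16*I) = 9046 + 16*I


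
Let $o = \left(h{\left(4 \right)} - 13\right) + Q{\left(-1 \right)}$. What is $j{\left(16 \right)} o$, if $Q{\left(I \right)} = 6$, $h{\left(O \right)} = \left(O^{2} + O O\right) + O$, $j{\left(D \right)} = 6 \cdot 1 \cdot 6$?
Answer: $1044$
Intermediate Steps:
$j{\left(D \right)} = 36$ ($j{\left(D \right)} = 6 \cdot 6 = 36$)
$h{\left(O \right)} = O + 2 O^{2}$ ($h{\left(O \right)} = \left(O^{2} + O^{2}\right) + O = 2 O^{2} + O = O + 2 O^{2}$)
$o = 29$ ($o = \left(4 \left(1 + 2 \cdot 4\right) - 13\right) + 6 = \left(4 \left(1 + 8\right) - 13\right) + 6 = \left(4 \cdot 9 - 13\right) + 6 = \left(36 - 13\right) + 6 = 23 + 6 = 29$)
$j{\left(16 \right)} o = 36 \cdot 29 = 1044$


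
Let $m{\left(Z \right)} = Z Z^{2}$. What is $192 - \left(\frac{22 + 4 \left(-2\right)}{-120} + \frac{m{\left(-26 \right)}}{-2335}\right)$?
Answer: $\frac{5172197}{28020} \approx 184.59$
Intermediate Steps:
$m{\left(Z \right)} = Z^{3}$
$192 - \left(\frac{22 + 4 \left(-2\right)}{-120} + \frac{m{\left(-26 \right)}}{-2335}\right) = 192 - \left(\frac{22 + 4 \left(-2\right)}{-120} + \frac{\left(-26\right)^{3}}{-2335}\right) = 192 - \left(\left(22 - 8\right) \left(- \frac{1}{120}\right) - - \frac{17576}{2335}\right) = 192 - \left(14 \left(- \frac{1}{120}\right) + \frac{17576}{2335}\right) = 192 - \left(- \frac{7}{60} + \frac{17576}{2335}\right) = 192 - \frac{207643}{28020} = \frac{5172197}{28020}$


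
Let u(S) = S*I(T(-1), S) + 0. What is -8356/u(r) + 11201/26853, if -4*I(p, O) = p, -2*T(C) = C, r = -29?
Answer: -1794744515/778737 ≈ -2304.7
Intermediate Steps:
T(C) = -C/2
I(p, O) = -p/4
u(S) = -S/8 (u(S) = S*(-(-1)*(-1)/8) + 0 = S*(-¼*½) + 0 = S*(-⅛) + 0 = -S/8 + 0 = -S/8)
-8356/u(r) + 11201/26853 = -8356/((-⅛*(-29))) + 11201/26853 = -8356/29/8 + 11201*(1/26853) = -8356*8/29 + 11201/26853 = -66848/29 + 11201/26853 = -1794744515/778737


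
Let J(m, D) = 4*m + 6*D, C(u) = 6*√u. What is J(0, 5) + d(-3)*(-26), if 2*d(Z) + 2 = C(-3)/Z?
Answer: 56 + 26*I*√3 ≈ 56.0 + 45.033*I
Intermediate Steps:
d(Z) = -1 + 3*I*√3/Z (d(Z) = -1 + ((6*√(-3))/Z)/2 = -1 + ((6*(I*√3))/Z)/2 = -1 + ((6*I*√3)/Z)/2 = -1 + (6*I*√3/Z)/2 = -1 + 3*I*√3/Z)
J(0, 5) + d(-3)*(-26) = (4*0 + 6*5) + ((-1*(-3) + 3*I*√3)/(-3))*(-26) = (0 + 30) - (3 + 3*I*√3)/3*(-26) = 30 + (-1 - I*√3)*(-26) = 30 + (26 + 26*I*√3) = 56 + 26*I*√3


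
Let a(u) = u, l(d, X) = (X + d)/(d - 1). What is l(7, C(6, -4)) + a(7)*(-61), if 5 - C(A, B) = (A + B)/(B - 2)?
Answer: -7649/18 ≈ -424.94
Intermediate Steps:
C(A, B) = 5 - (A + B)/(-2 + B) (C(A, B) = 5 - (A + B)/(B - 2) = 5 - (A + B)/(-2 + B))
l(d, X) = (X + d)/(-1 + d)
l(7, C(6, -4)) + a(7)*(-61) = ((-10 - 1*6 + 4*(-4))/(-2 - 4) + 7)/(-1 + 7) + 7*(-61) = ((-10 - 6 - 16)/(-6) + 7)/6 - 427 = (-1/6*(-32) + 7)/6 - 427 = (16/3 + 7)/6 - 427 = (1/6)*(37/3) - 427 = 37/18 - 427 = -7649/18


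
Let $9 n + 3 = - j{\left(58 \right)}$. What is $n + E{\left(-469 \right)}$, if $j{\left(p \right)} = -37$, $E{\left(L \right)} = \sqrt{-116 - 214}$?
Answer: $\frac{34}{9} + i \sqrt{330} \approx 3.7778 + 18.166 i$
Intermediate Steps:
$E{\left(L \right)} = i \sqrt{330}$ ($E{\left(L \right)} = \sqrt{-330} = i \sqrt{330}$)
$n = \frac{34}{9}$ ($n = - \frac{1}{3} + \frac{\left(-1\right) \left(-37\right)}{9} = - \frac{1}{3} + \frac{1}{9} \cdot 37 = - \frac{1}{3} + \frac{37}{9} = \frac{34}{9} \approx 3.7778$)
$n + E{\left(-469 \right)} = \frac{34}{9} + i \sqrt{330}$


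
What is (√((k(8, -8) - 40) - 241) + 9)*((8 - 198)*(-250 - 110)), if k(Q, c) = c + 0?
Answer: 615600 + 1162800*I ≈ 6.156e+5 + 1.1628e+6*I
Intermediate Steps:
k(Q, c) = c
(√((k(8, -8) - 40) - 241) + 9)*((8 - 198)*(-250 - 110)) = (√((-8 - 40) - 241) + 9)*((8 - 198)*(-250 - 110)) = (√(-48 - 241) + 9)*(-190*(-360)) = (√(-289) + 9)*68400 = (17*I + 9)*68400 = (9 + 17*I)*68400 = 615600 + 1162800*I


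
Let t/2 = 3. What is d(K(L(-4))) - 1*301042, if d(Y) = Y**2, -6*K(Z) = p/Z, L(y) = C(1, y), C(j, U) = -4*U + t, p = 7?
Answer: -5245355759/17424 ≈ -3.0104e+5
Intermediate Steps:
t = 6 (t = 2*3 = 6)
C(j, U) = 6 - 4*U (C(j, U) = -4*U + 6 = 6 - 4*U)
L(y) = 6 - 4*y
K(Z) = -7/(6*Z)
d(K(L(-4))) - 1*301042 = (-7/(6*(6 - 4*(-4))))**2 - 1*301042 = (-7/(6*(6 + 16)))**2 - 301042 = (-7/6/22)**2 - 301042 = (-7/6*1/22)**2 - 301042 = (-7/132)**2 - 301042 = 49/17424 - 301042 = -5245355759/17424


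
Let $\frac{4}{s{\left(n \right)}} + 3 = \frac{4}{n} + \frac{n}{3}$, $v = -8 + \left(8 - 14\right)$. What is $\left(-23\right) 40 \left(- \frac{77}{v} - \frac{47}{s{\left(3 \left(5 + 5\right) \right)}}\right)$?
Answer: $\frac{216154}{3} \approx 72051.0$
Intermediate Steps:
$v = -14$ ($v = -8 + \left(8 - 14\right) = -8 - 6 = -14$)
$s{\left(n \right)} = \frac{4}{-3 + \frac{4}{n} + \frac{n}{3}}$ ($s{\left(n \right)} = \frac{4}{-3 + \left(\frac{4}{n} + \frac{n}{3}\right)} = \frac{4}{-3 + \frac{4}{n} + \frac{n}{3}}$)
$\left(-23\right) 40 \left(- \frac{77}{v} - \frac{47}{s{\left(3 \left(5 + 5\right) \right)}}\right) = \left(-23\right) 40 \left(- \frac{77}{-14} - \frac{47}{12 \cdot 3 \left(5 + 5\right) \frac{1}{12 + \left(3 \left(5 + 5\right)\right)^{2} - 9 \cdot 3 \left(5 + 5\right)}}\right) = - 920 \left(\left(-77\right) \left(- \frac{1}{14}\right) - \frac{47}{12 \cdot 3 \cdot 10 \frac{1}{12 + \left(3 \cdot 10\right)^{2} - 9 \cdot 3 \cdot 10}}\right) = - 920 \left(\frac{11}{2} - \frac{47}{12 \cdot 30 \frac{1}{12 + 30^{2} - 270}}\right) = - 920 \left(\frac{11}{2} - \frac{47}{12 \cdot 30 \frac{1}{12 + 900 - 270}}\right) = - 920 \left(\frac{11}{2} - \frac{47}{12 \cdot 30 \cdot \frac{1}{642}}\right) = - 920 \left(\frac{11}{2} - \frac{47}{\frac{60}{107}}\right) = - 920 \left(\frac{11}{2} - \frac{5029}{60}\right) = \left(-920\right) \left(- \frac{4699}{60}\right) = \frac{216154}{3}$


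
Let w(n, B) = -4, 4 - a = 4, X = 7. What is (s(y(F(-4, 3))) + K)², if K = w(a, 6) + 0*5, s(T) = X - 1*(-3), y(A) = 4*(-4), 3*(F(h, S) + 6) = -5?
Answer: 36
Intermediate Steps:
F(h, S) = -23/3 (F(h, S) = -6 + (⅓)*(-5) = -6 - 5/3 = -23/3)
a = 0 (a = 4 - 1*4 = 4 - 4 = 0)
y(A) = -16
s(T) = 10 (s(T) = 7 - 1*(-3) = 7 + 3 = 10)
K = -4 (K = -4 + 0*5 = -4 + 0 = -4)
(s(y(F(-4, 3))) + K)² = (10 - 4)² = 6² = 36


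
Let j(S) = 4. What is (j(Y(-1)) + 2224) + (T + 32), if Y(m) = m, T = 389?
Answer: 2649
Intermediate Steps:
(j(Y(-1)) + 2224) + (T + 32) = (4 + 2224) + (389 + 32) = 2228 + 421 = 2649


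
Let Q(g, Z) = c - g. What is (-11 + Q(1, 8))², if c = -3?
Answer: 225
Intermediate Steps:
Q(g, Z) = -3 - g
(-11 + Q(1, 8))² = (-11 + (-3 - 1*1))² = (-11 + (-3 - 1))² = (-11 - 4)² = (-15)² = 225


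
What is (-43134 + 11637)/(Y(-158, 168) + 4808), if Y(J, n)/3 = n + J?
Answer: -31497/4838 ≈ -6.5103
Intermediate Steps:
Y(J, n) = 3*J + 3*n (Y(J, n) = 3*(n + J) = 3*(J + n) = 3*J + 3*n)
(-43134 + 11637)/(Y(-158, 168) + 4808) = (-43134 + 11637)/((3*(-158) + 3*168) + 4808) = -31497/((-474 + 504) + 4808) = -31497/(30 + 4808) = -31497/4838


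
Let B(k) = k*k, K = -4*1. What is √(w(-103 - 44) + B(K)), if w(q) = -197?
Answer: I*√181 ≈ 13.454*I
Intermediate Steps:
K = -4
B(k) = k²
√(w(-103 - 44) + B(K)) = √(-197 + (-4)²) = √(-197 + 16) = √(-181) = I*√181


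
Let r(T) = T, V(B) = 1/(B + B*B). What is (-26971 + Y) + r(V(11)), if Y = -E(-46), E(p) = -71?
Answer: -3550799/132 ≈ -26900.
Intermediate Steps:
V(B) = 1/(B + B²)
Y = 71 (Y = -1*(-71) = 71)
(-26971 + Y) + r(V(11)) = (-26971 + 71) + 1/(11*(1 + 11)) = -26900 + (1/11)/12 = -26900 + (1/11)*(1/12) = -26900 + 1/132 = -3550799/132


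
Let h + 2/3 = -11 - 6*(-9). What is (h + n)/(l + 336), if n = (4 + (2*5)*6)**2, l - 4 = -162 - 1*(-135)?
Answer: 12415/939 ≈ 13.222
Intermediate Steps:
h = 127/3 (h = -2/3 + (-11 - 6*(-9)) = -2/3 + (-11 + 54) = -2/3 + 43 = 127/3 ≈ 42.333)
l = -23 (l = 4 + (-162 - 1*(-135)) = 4 + (-162 + 135) = 4 - 27 = -23)
n = 4096 (n = (4 + 10*6)**2 = (4 + 60)**2 = 64**2 = 4096)
(h + n)/(l + 336) = (127/3 + 4096)/(-23 + 336) = (12415/3)/313 = (12415/3)*(1/313) = 12415/939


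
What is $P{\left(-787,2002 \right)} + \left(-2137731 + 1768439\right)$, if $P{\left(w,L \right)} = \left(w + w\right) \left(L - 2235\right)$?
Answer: $-2550$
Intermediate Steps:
$P{\left(w,L \right)} = 2 w \left(-2235 + L\right)$
$P{\left(-787,2002 \right)} + \left(-2137731 + 1768439\right) = 2 \left(-787\right) \left(-2235 + 2002\right) + \left(-2137731 + 1768439\right) = 2 \left(-787\right) \left(-233\right) - 369292 = 366742 - 369292 = -2550$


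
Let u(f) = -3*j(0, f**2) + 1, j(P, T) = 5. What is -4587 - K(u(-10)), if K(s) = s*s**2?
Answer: -1843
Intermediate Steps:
u(f) = -14 (u(f) = -3*5 + 1 = -15 + 1 = -14)
K(s) = s**3
-4587 - K(u(-10)) = -4587 - 1*(-14)**3 = -4587 - 1*(-2744) = -4587 + 2744 = -1843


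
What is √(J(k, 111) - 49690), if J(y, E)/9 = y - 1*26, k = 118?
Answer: I*√48862 ≈ 221.05*I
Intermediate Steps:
J(y, E) = -234 + 9*y (J(y, E) = 9*(y - 1*26) = 9*(y - 26) = 9*(-26 + y) = -234 + 9*y)
√(J(k, 111) - 49690) = √((-234 + 9*118) - 49690) = √((-234 + 1062) - 49690) = √(828 - 49690) = √(-48862) = I*√48862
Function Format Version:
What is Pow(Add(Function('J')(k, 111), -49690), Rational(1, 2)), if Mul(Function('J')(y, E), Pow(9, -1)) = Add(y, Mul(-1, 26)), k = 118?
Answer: Mul(I, Pow(48862, Rational(1, 2))) ≈ Mul(221.05, I)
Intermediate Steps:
Function('J')(y, E) = Add(-234, Mul(9, y)) (Function('J')(y, E) = Mul(9, Add(y, Mul(-1, 26))) = Mul(9, Add(y, -26)) = Mul(9, Add(-26, y)) = Add(-234, Mul(9, y)))
Pow(Add(Function('J')(k, 111), -49690), Rational(1, 2)) = Pow(Add(Add(-234, Mul(9, 118)), -49690), Rational(1, 2)) = Pow(Add(Add(-234, 1062), -49690), Rational(1, 2)) = Pow(Add(828, -49690), Rational(1, 2)) = Pow(-48862, Rational(1, 2)) = Mul(I, Pow(48862, Rational(1, 2)))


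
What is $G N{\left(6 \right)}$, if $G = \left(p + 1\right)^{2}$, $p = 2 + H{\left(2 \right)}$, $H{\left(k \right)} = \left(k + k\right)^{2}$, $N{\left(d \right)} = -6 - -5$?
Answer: $-361$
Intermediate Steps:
$N{\left(d \right)} = -1$ ($N{\left(d \right)} = -6 + 5 = -1$)
$H{\left(k \right)} = 4 k^{2}$ ($H{\left(k \right)} = \left(2 k\right)^{2} = 4 k^{2}$)
$p = 18$ ($p = 2 + 4 \cdot 2^{2} = 2 + 4 \cdot 4 = 2 + 16 = 18$)
$G = 361$ ($G = \left(18 + 1\right)^{2} = 19^{2} = 361$)
$G N{\left(6 \right)} = 361 \left(-1\right) = -361$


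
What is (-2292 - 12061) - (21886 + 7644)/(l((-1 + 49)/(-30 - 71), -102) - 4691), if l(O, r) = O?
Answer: -6798028637/473839 ≈ -14347.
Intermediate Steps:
(-2292 - 12061) - (21886 + 7644)/(l((-1 + 49)/(-30 - 71), -102) - 4691) = (-2292 - 12061) - (21886 + 7644)/((-1 + 49)/(-30 - 71) - 4691) = -14353 - 29530/(48/(-101) - 4691) = -14353 - 29530/(48*(-1/101) - 4691) = -14353 - 29530/(-48/101 - 4691) = -14353 - 29530/(-473839/101) = -14353 - 29530*(-101)/473839 = -14353 - 1*(-2982530/473839) = -14353 + 2982530/473839 = -6798028637/473839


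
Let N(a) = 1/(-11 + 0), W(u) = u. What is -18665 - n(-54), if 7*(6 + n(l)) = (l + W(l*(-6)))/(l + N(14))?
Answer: -15542353/833 ≈ -18658.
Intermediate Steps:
N(a) = -1/11 (N(a) = 1/(-11) = -1/11)
n(l) = -6 - 5*l/(7*(-1/11 + l)) (n(l) = -6 + ((l + l*(-6))/(l - 1/11))/7 = -6 + ((l - 6*l)/(-1/11 + l))/7 = -6 + ((-5*l)/(-1/11 + l))/7 = -6 + (-5*l/(-1/11 + l))/7 = -6 - 5*l/(7*(-1/11 + l)))
-18665 - n(-54) = -18665 - (42 - 517*(-54))/(7*(-1 + 11*(-54))) = -18665 - (42 + 27918)/(7*(-1 - 594)) = -18665 - 27960/(7*(-595)) = -18665 - (-1)*27960/(7*595) = -18665 - 1*(-5592/833) = -18665 + 5592/833 = -15542353/833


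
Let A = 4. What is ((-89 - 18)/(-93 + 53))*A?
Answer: 107/10 ≈ 10.700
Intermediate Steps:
((-89 - 18)/(-93 + 53))*A = ((-89 - 18)/(-93 + 53))*4 = -107/(-40)*4 = -107*(-1/40)*4 = (107/40)*4 = 107/10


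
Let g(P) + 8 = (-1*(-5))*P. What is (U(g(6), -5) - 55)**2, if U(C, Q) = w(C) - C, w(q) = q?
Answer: 3025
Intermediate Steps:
g(P) = -8 + 5*P (g(P) = -8 + (-1*(-5))*P = -8 + 5*P)
U(C, Q) = 0 (U(C, Q) = C - C = 0)
(U(g(6), -5) - 55)**2 = (0 - 55)**2 = (-55)**2 = 3025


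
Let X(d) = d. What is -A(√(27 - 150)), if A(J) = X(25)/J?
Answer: 25*I*√123/123 ≈ 2.2542*I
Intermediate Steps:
A(J) = 25/J
-A(√(27 - 150)) = -25/(√(27 - 150)) = -25/(√(-123)) = -25/(I*√123) = -25*(-I*√123/123) = -(-25)*I*√123/123 = 25*I*√123/123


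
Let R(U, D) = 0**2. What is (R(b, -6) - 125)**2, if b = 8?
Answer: 15625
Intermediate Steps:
R(U, D) = 0
(R(b, -6) - 125)**2 = (0 - 125)**2 = (-125)**2 = 15625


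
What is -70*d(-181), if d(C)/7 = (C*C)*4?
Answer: -64211560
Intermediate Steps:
d(C) = 28*C**2 (d(C) = 7*((C*C)*4) = 7*(C**2*4) = 7*(4*C**2) = 28*C**2)
-70*d(-181) = -1960*(-181)**2 = -1960*32761 = -70*917308 = -64211560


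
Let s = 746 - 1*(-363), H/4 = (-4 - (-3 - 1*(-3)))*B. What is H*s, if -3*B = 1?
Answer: 17744/3 ≈ 5914.7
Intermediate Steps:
B = -1/3 (B = -1/3*1 = -1/3 ≈ -0.33333)
H = 16/3 (H = 4*((-4 - (-3 - 1*(-3)))*(-1/3)) = 4*((-4 - (-3 + 3))*(-1/3)) = 4*((-4 - 1*0)*(-1/3)) = 4*((-4 + 0)*(-1/3)) = 4*(-4*(-1/3)) = 4*(4/3) = 16/3 ≈ 5.3333)
s = 1109 (s = 746 + 363 = 1109)
H*s = (16/3)*1109 = 17744/3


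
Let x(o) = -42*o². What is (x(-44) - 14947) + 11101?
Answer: -85158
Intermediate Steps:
(x(-44) - 14947) + 11101 = (-42*(-44)² - 14947) + 11101 = (-42*1936 - 14947) + 11101 = (-81312 - 14947) + 11101 = -96259 + 11101 = -85158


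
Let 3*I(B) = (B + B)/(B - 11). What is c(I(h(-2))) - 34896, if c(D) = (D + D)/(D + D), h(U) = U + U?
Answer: -34895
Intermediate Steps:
h(U) = 2*U
I(B) = 2*B/(3*(-11 + B)) (I(B) = ((B + B)/(B - 11))/3 = ((2*B)/(-11 + B))/3 = (2*B/(-11 + B))/3 = 2*B/(3*(-11 + B)))
c(D) = 1 (c(D) = (2*D)/((2*D)) = (2*D)*(1/(2*D)) = 1)
c(I(h(-2))) - 34896 = 1 - 34896 = -34895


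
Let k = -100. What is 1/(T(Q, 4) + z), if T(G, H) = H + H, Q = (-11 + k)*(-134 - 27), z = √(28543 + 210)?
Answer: -8/28689 + √28753/28689 ≈ 0.0056317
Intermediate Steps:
z = √28753 ≈ 169.57
Q = 17871 (Q = (-11 - 100)*(-134 - 27) = -111*(-161) = 17871)
T(G, H) = 2*H
1/(T(Q, 4) + z) = 1/(2*4 + √28753) = 1/(8 + √28753)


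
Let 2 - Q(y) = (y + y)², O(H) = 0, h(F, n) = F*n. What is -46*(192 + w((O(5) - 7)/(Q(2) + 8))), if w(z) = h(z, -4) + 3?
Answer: -26266/3 ≈ -8755.3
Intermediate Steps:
Q(y) = 2 - 4*y² (Q(y) = 2 - (y + y)² = 2 - (2*y)² = 2 - 4*y²)
w(z) = 3 - 4*z (w(z) = z*(-4) + 3 = -4*z + 3 = 3 - 4*z)
-46*(192 + w((O(5) - 7)/(Q(2) + 8))) = -46*(192 + (3 - 4*(0 - 7)/((2 - 4*2²) + 8))) = -46*(192 + (3 - (-28)/((2 - 4*4) + 8))) = -46*(192 + (3 - (-28)/((2 - 16) + 8))) = -46*(192 + (3 - (-28)/(-14 + 8))) = -46*(192 + (3 - (-28)/(-6))) = -46*(192 + (3 - (-28)*(-1)/6)) = -46*(192 + (3 - 4*7/6)) = -46*(192 + (3 - 14/3)) = -46*(192 - 5/3) = -46*571/3 = -26266/3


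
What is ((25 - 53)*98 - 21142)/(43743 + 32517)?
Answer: -3981/12710 ≈ -0.31322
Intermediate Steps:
((25 - 53)*98 - 21142)/(43743 + 32517) = (-28*98 - 21142)/76260 = (-2744 - 21142)*(1/76260) = -23886*1/76260 = -3981/12710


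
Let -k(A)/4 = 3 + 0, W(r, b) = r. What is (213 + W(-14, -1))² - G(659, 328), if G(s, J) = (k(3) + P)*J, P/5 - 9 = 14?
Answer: 5817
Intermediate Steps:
P = 115 (P = 45 + 5*14 = 45 + 70 = 115)
k(A) = -12 (k(A) = -4*(3 + 0) = -4*3 = -12)
G(s, J) = 103*J (G(s, J) = (-12 + 115)*J = 103*J)
(213 + W(-14, -1))² - G(659, 328) = (213 - 14)² - 103*328 = 199² - 1*33784 = 39601 - 33784 = 5817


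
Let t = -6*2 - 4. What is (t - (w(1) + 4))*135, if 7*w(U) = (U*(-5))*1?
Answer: -18225/7 ≈ -2603.6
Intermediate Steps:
w(U) = -5*U/7 (w(U) = ((U*(-5))*1)/7 = (-5*U*1)/7 = (-5*U)/7 = -5*U/7)
t = -16 (t = -12 - 4 = -16)
(t - (w(1) + 4))*135 = (-16 - (-5/7*1 + 4))*135 = (-16 - (-5/7 + 4))*135 = (-16 - 1*23/7)*135 = (-16 - 23/7)*135 = -135/7*135 = -18225/7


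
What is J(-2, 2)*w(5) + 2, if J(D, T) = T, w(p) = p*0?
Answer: 2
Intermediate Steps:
w(p) = 0
J(-2, 2)*w(5) + 2 = 2*0 + 2 = 0 + 2 = 2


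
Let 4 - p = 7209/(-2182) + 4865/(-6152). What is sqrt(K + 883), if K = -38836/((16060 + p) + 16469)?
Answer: sqrt(42054545796626275118269715)/218383513055 ≈ 29.695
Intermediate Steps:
p = 54329927/6711832 (p = 4 - (7209/(-2182) + 4865/(-6152)) = 4 - (7209*(-1/2182) + 4865*(-1/6152)) = 4 - (-7209/2182 - 4865/6152) = 4 - 1*(-27482599/6711832) = 4 + 27482599/6711832 = 54329927/6711832 ≈ 8.0947)
K = -260660707552/218383513055 (K = -38836/((16060 + 54329927/6711832) + 16469) = -38836/(107846351847/6711832 + 16469) = -38836/218383513055/6711832 = -38836*6711832/218383513055 = -260660707552/218383513055 ≈ -1.1936)
sqrt(K + 883) = sqrt(-260660707552/218383513055 + 883) = sqrt(192571981320013/218383513055) = sqrt(42054545796626275118269715)/218383513055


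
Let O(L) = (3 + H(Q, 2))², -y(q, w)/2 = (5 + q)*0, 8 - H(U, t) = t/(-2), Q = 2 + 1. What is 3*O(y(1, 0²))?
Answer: 432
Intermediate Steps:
Q = 3
H(U, t) = 8 + t/2 (H(U, t) = 8 - t/(-2) = 8 - t*(-1)/2 = 8 - (-1)*t/2 = 8 + t/2)
y(q, w) = 0 (y(q, w) = -2*(5 + q)*0 = -2*0 = 0)
O(L) = 144 (O(L) = (3 + (8 + (½)*2))² = (3 + (8 + 1))² = (3 + 9)² = 12² = 144)
3*O(y(1, 0²)) = 3*144 = 432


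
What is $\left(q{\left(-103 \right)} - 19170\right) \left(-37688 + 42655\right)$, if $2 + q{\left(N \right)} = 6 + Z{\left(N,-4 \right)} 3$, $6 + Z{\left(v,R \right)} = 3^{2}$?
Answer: $-95152819$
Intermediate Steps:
$Z{\left(v,R \right)} = 3$ ($Z{\left(v,R \right)} = -6 + 3^{2} = -6 + 9 = 3$)
$q{\left(N \right)} = 13$ ($q{\left(N \right)} = -2 + \left(6 + 3 \cdot 3\right) = -2 + \left(6 + 9\right) = -2 + 15 = 13$)
$\left(q{\left(-103 \right)} - 19170\right) \left(-37688 + 42655\right) = \left(13 - 19170\right) \left(-37688 + 42655\right) = \left(-19157\right) 4967 = -95152819$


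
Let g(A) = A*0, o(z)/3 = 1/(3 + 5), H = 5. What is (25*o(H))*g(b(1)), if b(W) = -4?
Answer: 0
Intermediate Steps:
o(z) = 3/8 (o(z) = 3/(3 + 5) = 3/8)
g(A) = 0
(25*o(H))*g(b(1)) = (25*(3/8))*0 = (75/8)*0 = 0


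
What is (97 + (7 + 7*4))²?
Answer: 17424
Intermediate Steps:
(97 + (7 + 7*4))² = (97 + (7 + 28))² = (97 + 35)² = 132² = 17424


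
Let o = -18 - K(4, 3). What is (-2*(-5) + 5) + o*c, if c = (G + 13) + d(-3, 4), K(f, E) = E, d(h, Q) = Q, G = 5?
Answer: -447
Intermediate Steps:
o = -21 (o = -18 - 1*3 = -18 - 3 = -21)
c = 22 (c = (5 + 13) + 4 = 18 + 4 = 22)
(-2*(-5) + 5) + o*c = (-2*(-5) + 5) - 21*22 = (10 + 5) - 462 = 15 - 462 = -447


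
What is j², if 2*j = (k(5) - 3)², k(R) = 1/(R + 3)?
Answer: 279841/16384 ≈ 17.080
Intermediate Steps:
k(R) = 1/(3 + R)
j = 529/128 (j = (1/(3 + 5) - 3)²/2 = (1/8 - 3)²/2 = (⅛ - 3)²/2 = (-23/8)²/2 = (½)*(529/64) = 529/128 ≈ 4.1328)
j² = (529/128)² = 279841/16384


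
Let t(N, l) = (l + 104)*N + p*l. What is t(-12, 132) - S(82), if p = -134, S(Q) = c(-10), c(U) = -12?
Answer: -20508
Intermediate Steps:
S(Q) = -12
t(N, l) = -134*l + N*(104 + l) (t(N, l) = (l + 104)*N - 134*l = (104 + l)*N - 134*l = N*(104 + l) - 134*l = -134*l + N*(104 + l))
t(-12, 132) - S(82) = (-134*132 + 104*(-12) - 12*132) - 1*(-12) = (-17688 - 1248 - 1584) + 12 = -20520 + 12 = -20508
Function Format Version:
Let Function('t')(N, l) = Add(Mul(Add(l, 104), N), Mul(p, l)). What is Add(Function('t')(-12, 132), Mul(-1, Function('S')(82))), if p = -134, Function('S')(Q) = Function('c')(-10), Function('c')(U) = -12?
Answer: -20508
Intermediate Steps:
Function('S')(Q) = -12
Function('t')(N, l) = Add(Mul(-134, l), Mul(N, Add(104, l))) (Function('t')(N, l) = Add(Mul(Add(l, 104), N), Mul(-134, l)) = Add(Mul(Add(104, l), N), Mul(-134, l)) = Add(Mul(N, Add(104, l)), Mul(-134, l)) = Add(Mul(-134, l), Mul(N, Add(104, l))))
Add(Function('t')(-12, 132), Mul(-1, Function('S')(82))) = Add(Add(Mul(-134, 132), Mul(104, -12), Mul(-12, 132)), Mul(-1, -12)) = Add(Add(-17688, -1248, -1584), 12) = Add(-20520, 12) = -20508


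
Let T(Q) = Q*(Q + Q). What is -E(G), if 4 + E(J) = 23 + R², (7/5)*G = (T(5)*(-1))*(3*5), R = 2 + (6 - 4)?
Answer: -35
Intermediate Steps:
T(Q) = 2*Q² (T(Q) = Q*(2*Q) = 2*Q²)
R = 4 (R = 2 + 2 = 4)
G = -3750/7 (G = 5*(((2*5²)*(-1))*(3*5))/7 = 5*(((2*25)*(-1))*15)/7 = 5*((50*(-1))*15)/7 = 5*(-50*15)/7 = (5/7)*(-750) = -3750/7 ≈ -535.71)
E(J) = 35 (E(J) = -4 + (23 + 4²) = -4 + (23 + 16) = -4 + 39 = 35)
-E(G) = -1*35 = -35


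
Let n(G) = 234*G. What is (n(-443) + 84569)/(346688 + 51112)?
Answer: -19093/397800 ≈ -0.047996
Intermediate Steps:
(n(-443) + 84569)/(346688 + 51112) = (234*(-443) + 84569)/(346688 + 51112) = (-103662 + 84569)/397800 = -19093*1/397800 = -19093/397800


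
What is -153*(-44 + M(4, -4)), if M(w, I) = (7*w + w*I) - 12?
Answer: 6732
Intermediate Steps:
M(w, I) = -12 + 7*w + I*w (M(w, I) = (7*w + I*w) - 12 = -12 + 7*w + I*w)
-153*(-44 + M(4, -4)) = -153*(-44 + (-12 + 7*4 - 4*4)) = -153*(-44 + (-12 + 28 - 16)) = -153*(-44 + 0) = -153*(-44) = 6732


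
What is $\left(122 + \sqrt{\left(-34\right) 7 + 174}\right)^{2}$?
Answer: $14820 + 1952 i \approx 14820.0 + 1952.0 i$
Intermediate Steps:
$\left(122 + \sqrt{\left(-34\right) 7 + 174}\right)^{2} = \left(122 + \sqrt{-238 + 174}\right)^{2} = \left(122 + \sqrt{-64}\right)^{2} = \left(122 + 8 i\right)^{2}$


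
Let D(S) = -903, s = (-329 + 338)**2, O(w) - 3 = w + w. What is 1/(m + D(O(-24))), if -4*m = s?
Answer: -4/3693 ≈ -0.0010831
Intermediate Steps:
O(w) = 3 + 2*w (O(w) = 3 + (w + w) = 3 + 2*w)
s = 81 (s = 9**2 = 81)
m = -81/4 (m = -1/4*81 = -81/4 ≈ -20.250)
1/(m + D(O(-24))) = 1/(-81/4 - 903) = 1/(-3693/4) = -4/3693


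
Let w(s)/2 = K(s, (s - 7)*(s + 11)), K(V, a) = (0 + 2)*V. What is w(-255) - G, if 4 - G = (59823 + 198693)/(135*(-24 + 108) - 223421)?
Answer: -217429460/212081 ≈ -1025.2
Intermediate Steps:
K(V, a) = 2*V
G = 1106840/212081 (G = 4 - (59823 + 198693)/(135*(-24 + 108) - 223421) = 4 - 258516/(135*84 - 223421) = 4 - 258516/(11340 - 223421) = 4 - 258516/(-212081) = 4 - 258516*(-1)/212081 = 4 - 1*(-258516/212081) = 4 + 258516/212081 = 1106840/212081 ≈ 5.2189)
w(s) = 4*s (w(s) = 2*(2*s) = 4*s)
w(-255) - G = 4*(-255) - 1*1106840/212081 = -1020 - 1106840/212081 = -217429460/212081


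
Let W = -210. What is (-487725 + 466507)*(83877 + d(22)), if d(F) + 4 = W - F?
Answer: -1774694738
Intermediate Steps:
d(F) = -214 - F (d(F) = -4 + (-210 - F) = -214 - F)
(-487725 + 466507)*(83877 + d(22)) = (-487725 + 466507)*(83877 + (-214 - 1*22)) = -21218*(83877 + (-214 - 22)) = -21218*(83877 - 236) = -21218*83641 = -1774694738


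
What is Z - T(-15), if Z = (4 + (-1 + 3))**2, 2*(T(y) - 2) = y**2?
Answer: -157/2 ≈ -78.500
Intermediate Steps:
T(y) = 2 + y**2/2
Z = 36 (Z = (4 + 2)**2 = 6**2 = 36)
Z - T(-15) = 36 - (2 + (1/2)*(-15)**2) = 36 - (2 + (1/2)*225) = 36 - (2 + 225/2) = 36 - 1*229/2 = 36 - 229/2 = -157/2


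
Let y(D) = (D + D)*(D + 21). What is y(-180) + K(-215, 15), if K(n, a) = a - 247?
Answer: 57008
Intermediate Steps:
K(n, a) = -247 + a
y(D) = 2*D*(21 + D) (y(D) = (2*D)*(21 + D) = 2*D*(21 + D))
y(-180) + K(-215, 15) = 2*(-180)*(21 - 180) + (-247 + 15) = 2*(-180)*(-159) - 232 = 57240 - 232 = 57008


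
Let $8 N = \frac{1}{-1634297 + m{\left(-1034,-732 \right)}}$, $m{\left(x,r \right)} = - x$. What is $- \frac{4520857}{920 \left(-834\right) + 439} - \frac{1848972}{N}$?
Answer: $\frac{18526004702576247865}{766841} \approx 2.4159 \cdot 10^{13}$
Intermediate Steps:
$N = - \frac{1}{13066104}$ ($N = \frac{1}{8 \left(-1634297 - -1034\right)} = \frac{1}{8 \left(-1634297 + 1034\right)} = \frac{1}{8 \left(-1633263\right)} = \frac{1}{8} \left(- \frac{1}{1633263}\right) = - \frac{1}{13066104} \approx -7.6534 \cdot 10^{-8}$)
$- \frac{4520857}{920 \left(-834\right) + 439} - \frac{1848972}{N} = - \frac{4520857}{920 \left(-834\right) + 439} - \frac{1848972}{- \frac{1}{13066104}} = - \frac{4520857}{-767280 + 439} - -24158860445088 = - \frac{4520857}{-766841} + 24158860445088 = \left(-4520857\right) \left(- \frac{1}{766841}\right) + 24158860445088 = \frac{4520857}{766841} + 24158860445088 = \frac{18526004702576247865}{766841}$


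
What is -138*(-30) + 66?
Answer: 4206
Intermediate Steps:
-138*(-30) + 66 = 4140 + 66 = 4206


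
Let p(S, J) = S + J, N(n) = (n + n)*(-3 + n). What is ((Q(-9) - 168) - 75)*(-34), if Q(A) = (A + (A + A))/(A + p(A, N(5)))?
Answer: 8721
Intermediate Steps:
N(n) = 2*n*(-3 + n) (N(n) = (2*n)*(-3 + n) = 2*n*(-3 + n))
p(S, J) = J + S
Q(A) = 3*A/(20 + 2*A) (Q(A) = (A + (A + A))/(A + (2*5*(-3 + 5) + A)) = (A + 2*A)/(A + (2*5*2 + A)) = (3*A)/(A + (20 + A)) = (3*A)/(20 + 2*A) = 3*A/(20 + 2*A))
((Q(-9) - 168) - 75)*(-34) = (((3/2)*(-9)/(10 - 9) - 168) - 75)*(-34) = (((3/2)*(-9)/1 - 168) - 75)*(-34) = (((3/2)*(-9)*1 - 168) - 75)*(-34) = ((-27/2 - 168) - 75)*(-34) = (-363/2 - 75)*(-34) = -513/2*(-34) = 8721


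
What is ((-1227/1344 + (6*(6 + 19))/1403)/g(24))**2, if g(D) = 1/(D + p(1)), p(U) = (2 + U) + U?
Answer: 256670917129/503912704 ≈ 509.36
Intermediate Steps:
p(U) = 2 + 2*U
g(D) = 1/(4 + D) (g(D) = 1/(D + (2 + 2*1)) = 1/(D + (2 + 2)) = 1/(D + 4) = 1/(4 + D))
((-1227/1344 + (6*(6 + 19))/1403)/g(24))**2 = ((-1227/1344 + (6*(6 + 19))/1403)/(1/(4 + 24)))**2 = ((-1227*1/1344 + (6*25)*(1/1403))/(1/28))**2 = ((-409/448 + 150*(1/1403))/(1/28))**2 = ((-409/448 + 150/1403)*28)**2 = (-506627/628544*28)**2 = (-506627/22448)**2 = 256670917129/503912704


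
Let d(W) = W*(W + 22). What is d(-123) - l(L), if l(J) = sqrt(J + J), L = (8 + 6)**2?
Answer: 12423 - 14*sqrt(2) ≈ 12403.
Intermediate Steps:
L = 196 (L = 14**2 = 196)
d(W) = W*(22 + W)
l(J) = sqrt(2)*sqrt(J) (l(J) = sqrt(2*J) = sqrt(2)*sqrt(J))
d(-123) - l(L) = -123*(22 - 123) - sqrt(2)*sqrt(196) = -123*(-101) - sqrt(2)*14 = 12423 - 14*sqrt(2)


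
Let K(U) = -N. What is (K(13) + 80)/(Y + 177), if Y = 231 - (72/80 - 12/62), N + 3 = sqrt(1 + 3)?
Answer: 2790/14029 ≈ 0.19887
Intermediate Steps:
N = -1 (N = -3 + sqrt(1 + 3) = -3 + sqrt(4) = -3 + 2 = -1)
K(U) = 1 (K(U) = -1*(-1) = 1)
Y = 71391/310 (Y = 231 - (72*(1/80) - 12*1/62) = 231 - (9/10 - 6/31) = 231 - 1*219/310 = 231 - 219/310 = 71391/310 ≈ 230.29)
(K(13) + 80)/(Y + 177) = (1 + 80)/(71391/310 + 177) = 81/(126261/310) = 81*(310/126261) = 2790/14029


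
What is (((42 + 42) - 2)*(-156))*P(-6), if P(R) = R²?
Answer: -460512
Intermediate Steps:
(((42 + 42) - 2)*(-156))*P(-6) = (((42 + 42) - 2)*(-156))*(-6)² = ((84 - 2)*(-156))*36 = (82*(-156))*36 = -12792*36 = -460512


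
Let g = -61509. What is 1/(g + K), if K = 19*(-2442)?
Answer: -1/107907 ≈ -9.2672e-6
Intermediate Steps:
K = -46398
1/(g + K) = 1/(-61509 - 46398) = 1/(-107907) = -1/107907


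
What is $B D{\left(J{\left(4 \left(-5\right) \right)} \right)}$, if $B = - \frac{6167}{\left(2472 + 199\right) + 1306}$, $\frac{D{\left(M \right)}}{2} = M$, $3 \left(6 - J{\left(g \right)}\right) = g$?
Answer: $- \frac{468692}{11931} \approx -39.284$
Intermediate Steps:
$J{\left(g \right)} = 6 - \frac{g}{3}$
$D{\left(M \right)} = 2 M$
$B = - \frac{6167}{3977}$ ($B = - \frac{6167}{2671 + 1306} = - \frac{6167}{3977} \approx -1.5507$)
$B D{\left(J{\left(4 \left(-5\right) \right)} \right)} = - \frac{6167 \cdot 2 \left(6 - \frac{4 \left(-5\right)}{3}\right)}{3977} = - \frac{6167 \cdot 2 \left(6 - - \frac{20}{3}\right)}{3977} = - \frac{6167 \cdot 2 \left(6 + \frac{20}{3}\right)}{3977} = - \frac{6167 \cdot 2 \cdot \frac{38}{3}}{3977} = \left(- \frac{6167}{3977}\right) \frac{76}{3} = - \frac{468692}{11931}$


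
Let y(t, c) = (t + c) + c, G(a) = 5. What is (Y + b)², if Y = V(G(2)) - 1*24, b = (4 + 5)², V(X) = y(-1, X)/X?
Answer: 86436/25 ≈ 3457.4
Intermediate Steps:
y(t, c) = t + 2*c (y(t, c) = (c + t) + c = t + 2*c)
V(X) = (-1 + 2*X)/X
b = 81 (b = 9² = 81)
Y = -111/5 (Y = (2 - 1/5) - 1*24 = (2 - 1*⅕) - 24 = (2 - ⅕) - 24 = 9/5 - 24 = -111/5 ≈ -22.200)
(Y + b)² = (-111/5 + 81)² = (294/5)² = 86436/25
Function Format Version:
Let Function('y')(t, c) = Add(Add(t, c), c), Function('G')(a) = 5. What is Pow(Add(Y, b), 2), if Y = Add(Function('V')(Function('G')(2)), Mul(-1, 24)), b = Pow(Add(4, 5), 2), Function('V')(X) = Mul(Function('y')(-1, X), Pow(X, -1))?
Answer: Rational(86436, 25) ≈ 3457.4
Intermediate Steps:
Function('y')(t, c) = Add(t, Mul(2, c)) (Function('y')(t, c) = Add(Add(c, t), c) = Add(t, Mul(2, c)))
Function('V')(X) = Mul(Pow(X, -1), Add(-1, Mul(2, X))) (Function('V')(X) = Mul(Add(-1, Mul(2, X)), Pow(X, -1)) = Mul(Pow(X, -1), Add(-1, Mul(2, X))))
b = 81 (b = Pow(9, 2) = 81)
Y = Rational(-111, 5) (Y = Add(Add(2, Mul(-1, Pow(5, -1))), Mul(-1, 24)) = Add(Add(2, Mul(-1, Rational(1, 5))), -24) = Add(Add(2, Rational(-1, 5)), -24) = Add(Rational(9, 5), -24) = Rational(-111, 5) ≈ -22.200)
Pow(Add(Y, b), 2) = Pow(Add(Rational(-111, 5), 81), 2) = Pow(Rational(294, 5), 2) = Rational(86436, 25)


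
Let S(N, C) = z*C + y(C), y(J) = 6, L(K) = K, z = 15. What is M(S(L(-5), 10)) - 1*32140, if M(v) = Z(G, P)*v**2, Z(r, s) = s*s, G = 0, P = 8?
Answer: 1525364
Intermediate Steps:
Z(r, s) = s**2
S(N, C) = 6 + 15*C (S(N, C) = 15*C + 6 = 6 + 15*C)
M(v) = 64*v**2 (M(v) = 8**2*v**2 = 64*v**2)
M(S(L(-5), 10)) - 1*32140 = 64*(6 + 15*10)**2 - 1*32140 = 64*(6 + 150)**2 - 32140 = 64*156**2 - 32140 = 64*24336 - 32140 = 1557504 - 32140 = 1525364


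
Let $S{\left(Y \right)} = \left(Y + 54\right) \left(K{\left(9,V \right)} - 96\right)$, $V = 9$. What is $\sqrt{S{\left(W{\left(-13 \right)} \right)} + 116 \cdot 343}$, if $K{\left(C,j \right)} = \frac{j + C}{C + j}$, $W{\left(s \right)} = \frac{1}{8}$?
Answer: $\frac{\sqrt{554338}}{4} \approx 186.13$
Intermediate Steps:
$W{\left(s \right)} = \frac{1}{8}$
$K{\left(C,j \right)} = 1$ ($K{\left(C,j \right)} = \frac{C + j}{C + j} = 1$)
$S{\left(Y \right)} = -5130 - 95 Y$ ($S{\left(Y \right)} = \left(Y + 54\right) \left(1 - 96\right) = \left(54 + Y\right) \left(-95\right) = -5130 - 95 Y$)
$\sqrt{S{\left(W{\left(-13 \right)} \right)} + 116 \cdot 343} = \sqrt{\left(-5130 - \frac{95}{8}\right) + 116 \cdot 343} = \sqrt{\left(-5130 - \frac{95}{8}\right) + 39788} = \sqrt{- \frac{41135}{8} + 39788} = \sqrt{\frac{277169}{8}} = \frac{\sqrt{554338}}{4}$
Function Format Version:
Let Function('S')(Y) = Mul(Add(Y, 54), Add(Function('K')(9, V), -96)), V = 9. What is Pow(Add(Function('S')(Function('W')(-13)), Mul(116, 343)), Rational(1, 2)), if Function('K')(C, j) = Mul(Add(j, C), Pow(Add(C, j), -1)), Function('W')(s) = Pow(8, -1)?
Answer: Mul(Rational(1, 4), Pow(554338, Rational(1, 2))) ≈ 186.13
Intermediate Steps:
Function('W')(s) = Rational(1, 8)
Function('K')(C, j) = 1 (Function('K')(C, j) = Mul(Add(C, j), Pow(Add(C, j), -1)) = 1)
Function('S')(Y) = Add(-5130, Mul(-95, Y)) (Function('S')(Y) = Mul(Add(Y, 54), Add(1, -96)) = Mul(Add(54, Y), -95) = Add(-5130, Mul(-95, Y)))
Pow(Add(Function('S')(Function('W')(-13)), Mul(116, 343)), Rational(1, 2)) = Pow(Add(Add(-5130, Mul(-95, Rational(1, 8))), Mul(116, 343)), Rational(1, 2)) = Pow(Add(Add(-5130, Rational(-95, 8)), 39788), Rational(1, 2)) = Pow(Add(Rational(-41135, 8), 39788), Rational(1, 2)) = Pow(Rational(277169, 8), Rational(1, 2)) = Mul(Rational(1, 4), Pow(554338, Rational(1, 2)))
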